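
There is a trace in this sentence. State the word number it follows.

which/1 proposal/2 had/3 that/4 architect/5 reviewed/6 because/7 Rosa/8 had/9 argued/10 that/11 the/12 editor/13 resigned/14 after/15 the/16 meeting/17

The displaced element is "which proposal" (word 2).
It functions as the direct object of "reviewed", so the gap sits immediately after word 6 ("reviewed").
Base order: That architect had reviewed which proposal because Rosa had argued that the editor resigned after the meeting.

6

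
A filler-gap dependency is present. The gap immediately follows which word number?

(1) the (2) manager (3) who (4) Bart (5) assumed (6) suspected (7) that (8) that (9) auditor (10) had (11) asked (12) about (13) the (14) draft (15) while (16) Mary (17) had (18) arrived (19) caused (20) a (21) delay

5

The displaced element is "the manager" (word 2).
It is linked across 1 clause boundary (Ø).
It functions as the subject of "suspected", so the gap sits immediately after word 5 ("assumed").
Base order: Bart assumed that the manager suspected that that auditor had asked about the draft while Mary had arrived.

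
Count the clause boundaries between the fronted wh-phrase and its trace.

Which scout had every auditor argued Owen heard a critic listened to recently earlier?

"which scout" is extracted from the PP object of "listened".
Boundaries crossed, outermost first: [Ø], [Ø] — 2 in total.

2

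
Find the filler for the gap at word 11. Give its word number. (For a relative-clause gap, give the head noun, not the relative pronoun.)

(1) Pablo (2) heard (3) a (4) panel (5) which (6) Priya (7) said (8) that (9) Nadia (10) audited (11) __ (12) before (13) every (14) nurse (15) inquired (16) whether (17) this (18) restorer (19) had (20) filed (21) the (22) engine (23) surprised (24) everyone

4

The gap at 11 is the object of "audited", inside a relative clause.
The relative pronoun is "which" (word 5); it is bound by the head noun immediately before it.
Its filler is the head noun "panel", at word 4.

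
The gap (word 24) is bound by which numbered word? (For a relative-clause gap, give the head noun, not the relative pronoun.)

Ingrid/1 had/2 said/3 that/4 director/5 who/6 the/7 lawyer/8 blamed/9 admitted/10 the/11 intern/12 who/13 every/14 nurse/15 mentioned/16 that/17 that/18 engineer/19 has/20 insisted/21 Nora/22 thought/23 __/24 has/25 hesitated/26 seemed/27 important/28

The gap at 24 is the subject of "hesitated", inside a relative clause.
The relative pronoun is "who" (word 13); it is bound by the head noun immediately before it.
Its filler is the head noun "intern", at word 12.

12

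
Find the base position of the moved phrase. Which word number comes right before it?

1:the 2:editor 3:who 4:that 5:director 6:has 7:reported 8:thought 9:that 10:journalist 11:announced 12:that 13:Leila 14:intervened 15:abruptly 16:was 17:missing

7

The displaced element is "the editor" (word 2).
It is linked across 1 clause boundary (Ø).
It functions as the subject of "thought", so the gap sits immediately after word 7 ("reported").
Base order: That director has reported the editor thought that journalist announced that Leila intervened abruptly.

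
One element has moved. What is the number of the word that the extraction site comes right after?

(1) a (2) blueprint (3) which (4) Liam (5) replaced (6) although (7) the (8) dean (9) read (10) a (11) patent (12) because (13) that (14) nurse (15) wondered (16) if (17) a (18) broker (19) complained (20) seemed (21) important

The displaced element is "a blueprint" (word 2).
It functions as the direct object of "replaced", so the gap sits immediately after word 5 ("replaced").
Base order: Liam replaced a blueprint although the dean read a patent because that nurse wondered if a broker complained.

5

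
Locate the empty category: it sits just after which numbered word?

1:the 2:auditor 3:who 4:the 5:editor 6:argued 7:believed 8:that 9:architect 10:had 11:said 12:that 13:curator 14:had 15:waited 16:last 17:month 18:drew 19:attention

6

The displaced element is "the auditor" (word 2).
It is linked across 1 clause boundary (Ø).
It functions as the subject of "believed", so the gap sits immediately after word 6 ("argued").
Base order: The editor argued that the auditor believed that architect had said that curator had waited last month.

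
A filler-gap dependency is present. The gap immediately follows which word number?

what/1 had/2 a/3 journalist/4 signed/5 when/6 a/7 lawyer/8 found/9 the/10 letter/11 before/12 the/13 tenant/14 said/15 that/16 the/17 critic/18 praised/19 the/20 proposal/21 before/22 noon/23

5

The displaced element is "what" (word 1).
It functions as the direct object of "signed", so the gap sits immediately after word 5 ("signed").
Base order: A journalist had signed what when a lawyer found the letter before the tenant said that the critic praised the proposal before noon.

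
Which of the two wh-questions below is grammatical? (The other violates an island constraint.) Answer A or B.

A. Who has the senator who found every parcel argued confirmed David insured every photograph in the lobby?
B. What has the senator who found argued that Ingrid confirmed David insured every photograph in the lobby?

A

In B, the wh-phrase is extracted from inside a complex-NP island (relative clause) (introduced by "who"), which blocks movement.
In A, the extraction path crosses only that-complement boundaries, which are transparent.
So A is grammatical.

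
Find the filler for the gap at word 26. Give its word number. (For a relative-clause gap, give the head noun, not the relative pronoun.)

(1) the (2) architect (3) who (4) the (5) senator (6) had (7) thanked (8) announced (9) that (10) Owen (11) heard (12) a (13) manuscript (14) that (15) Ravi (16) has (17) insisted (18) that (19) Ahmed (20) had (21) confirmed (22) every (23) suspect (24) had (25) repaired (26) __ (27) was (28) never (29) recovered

13

The gap at 26 is the object of "repaired", inside a relative clause.
The relative pronoun is "that" (word 14); it is bound by the head noun immediately before it.
Its filler is the head noun "manuscript", at word 13.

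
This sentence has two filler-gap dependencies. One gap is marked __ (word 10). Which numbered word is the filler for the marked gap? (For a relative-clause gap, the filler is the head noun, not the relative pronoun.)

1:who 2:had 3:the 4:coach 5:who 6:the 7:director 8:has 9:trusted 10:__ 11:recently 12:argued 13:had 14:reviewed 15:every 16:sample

The marked gap is inside the relative clause, the direct object of "trusted".
Its filler is the head noun "coach" (via "who"), at word 4.
(The other dependency links word 1 to a gap after word 12.)

4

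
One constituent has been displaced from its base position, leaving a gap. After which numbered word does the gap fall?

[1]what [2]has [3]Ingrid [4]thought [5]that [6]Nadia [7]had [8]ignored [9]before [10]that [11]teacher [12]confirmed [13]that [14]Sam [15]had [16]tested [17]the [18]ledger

8

The displaced element is "what" (word 1).
It is linked across 1 clause boundary (that).
It functions as the direct object of "ignored", so the gap sits immediately after word 8 ("ignored").
Base order: Ingrid has thought that Nadia had ignored what before that teacher confirmed that Sam had tested the ledger.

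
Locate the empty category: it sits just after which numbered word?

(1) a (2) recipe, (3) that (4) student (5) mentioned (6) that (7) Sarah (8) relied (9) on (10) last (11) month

9

The displaced element is "a recipe" (word 2).
It is linked across 1 clause boundary (that).
It functions as the object of the preposition "on" of "relied", so the gap sits immediately after word 9 ("on").
Base order: That student mentioned that Sarah relied on a recipe last month.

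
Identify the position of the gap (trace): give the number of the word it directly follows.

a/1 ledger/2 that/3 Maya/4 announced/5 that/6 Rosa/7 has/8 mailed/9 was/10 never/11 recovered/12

The displaced element is "a ledger" (word 2).
It is linked across 1 clause boundary (that).
It functions as the direct object of "mailed", so the gap sits immediately after word 9 ("mailed").
Base order: Maya announced that Rosa has mailed a ledger.

9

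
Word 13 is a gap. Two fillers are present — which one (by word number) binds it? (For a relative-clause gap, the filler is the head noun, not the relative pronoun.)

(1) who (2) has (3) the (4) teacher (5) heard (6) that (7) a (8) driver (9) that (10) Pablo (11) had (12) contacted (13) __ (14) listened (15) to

The marked gap is inside the relative clause, the direct object of "contacted".
Its filler is the head noun "driver" (via "that"), at word 8.
(The other dependency links word 1 to a gap after word 15.)

8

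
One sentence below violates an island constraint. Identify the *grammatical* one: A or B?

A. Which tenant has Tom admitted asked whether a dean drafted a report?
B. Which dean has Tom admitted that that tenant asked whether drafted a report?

In B, the wh-phrase is extracted from inside a wh-island (introduced by "whether"), which blocks movement.
In A, the extraction path crosses only that-complement boundaries, which are transparent.
So A is grammatical.

A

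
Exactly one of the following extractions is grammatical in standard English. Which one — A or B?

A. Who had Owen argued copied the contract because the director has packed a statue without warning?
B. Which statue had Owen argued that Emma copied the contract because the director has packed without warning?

A

In B, the wh-phrase is extracted from inside an adjunct island (introduced by "because"), which blocks movement.
In A, the extraction path crosses only that-complement boundaries, which are transparent.
So A is grammatical.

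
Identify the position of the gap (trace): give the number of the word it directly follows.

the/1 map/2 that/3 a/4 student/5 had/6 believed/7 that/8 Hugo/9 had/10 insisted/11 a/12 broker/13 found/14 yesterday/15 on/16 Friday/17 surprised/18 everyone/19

The displaced element is "the map" (word 2).
It is linked across 2 clause boundaries (that → Ø).
It functions as the direct object of "found", so the gap sits immediately after word 14 ("found").
Base order: A student had believed that Hugo had insisted a broker found the map yesterday on Friday.

14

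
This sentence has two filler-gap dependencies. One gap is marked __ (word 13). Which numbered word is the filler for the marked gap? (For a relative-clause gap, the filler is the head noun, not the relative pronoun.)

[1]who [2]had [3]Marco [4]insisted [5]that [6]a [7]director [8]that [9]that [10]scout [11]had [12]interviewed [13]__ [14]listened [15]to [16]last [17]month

7

The marked gap is inside the relative clause, the direct object of "interviewed".
Its filler is the head noun "director" (via "that"), at word 7.
(The other dependency links word 1 to a gap after word 15.)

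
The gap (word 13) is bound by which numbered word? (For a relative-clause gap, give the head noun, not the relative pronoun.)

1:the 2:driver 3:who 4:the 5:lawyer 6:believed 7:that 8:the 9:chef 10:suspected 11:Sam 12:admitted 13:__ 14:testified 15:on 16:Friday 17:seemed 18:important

The gap at 13 is the subject of "testified", inside a relative clause.
The relative pronoun is "who" (word 3); it is bound by the head noun immediately before it.
Its filler is the head noun "driver", at word 2.

2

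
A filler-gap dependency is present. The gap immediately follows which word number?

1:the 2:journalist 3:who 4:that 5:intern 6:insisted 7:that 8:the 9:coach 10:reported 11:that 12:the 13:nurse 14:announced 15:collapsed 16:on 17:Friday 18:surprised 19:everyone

The displaced element is "the journalist" (word 2).
It is linked across 3 clause boundaries (that → that → Ø).
It functions as the subject of "collapsed", so the gap sits immediately after word 14 ("announced").
Base order: That intern insisted that the coach reported that the nurse announced that the journalist collapsed on Friday.

14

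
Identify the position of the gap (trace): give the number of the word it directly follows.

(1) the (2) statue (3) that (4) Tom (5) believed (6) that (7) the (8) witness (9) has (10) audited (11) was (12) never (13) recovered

10

The displaced element is "the statue" (word 2).
It is linked across 1 clause boundary (that).
It functions as the direct object of "audited", so the gap sits immediately after word 10 ("audited").
Base order: Tom believed that the witness has audited the statue.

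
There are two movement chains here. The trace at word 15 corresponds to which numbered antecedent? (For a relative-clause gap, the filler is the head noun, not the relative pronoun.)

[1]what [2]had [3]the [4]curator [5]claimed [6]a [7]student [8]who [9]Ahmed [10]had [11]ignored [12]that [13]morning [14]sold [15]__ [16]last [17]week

1

The marked gap is the direct object of "sold".
Its filler is the fronted wh-phrase "what", at word 1.
(The other dependency links word 7 to a gap after word 11.)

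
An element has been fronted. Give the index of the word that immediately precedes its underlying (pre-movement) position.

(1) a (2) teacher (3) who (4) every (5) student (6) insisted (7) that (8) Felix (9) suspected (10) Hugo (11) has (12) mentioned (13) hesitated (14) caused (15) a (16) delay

12

The displaced element is "a teacher" (word 2).
It is linked across 3 clause boundaries (that → Ø → Ø).
It functions as the subject of "hesitated", so the gap sits immediately after word 12 ("mentioned").
Base order: Every student insisted that Felix suspected Hugo has mentioned a teacher hesitated.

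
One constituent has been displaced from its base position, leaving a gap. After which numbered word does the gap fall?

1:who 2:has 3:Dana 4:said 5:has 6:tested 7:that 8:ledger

The displaced element is "who" (word 1).
It is linked across 1 clause boundary (Ø).
It functions as the subject of "tested", so the gap sits immediately after word 4 ("said").
Base order: Dana has said that who has tested that ledger.

4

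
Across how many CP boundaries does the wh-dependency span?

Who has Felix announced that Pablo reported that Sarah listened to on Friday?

2

"who" is extracted from the PP object of "listened".
Boundaries crossed, outermost first: [that], [that] — 2 in total.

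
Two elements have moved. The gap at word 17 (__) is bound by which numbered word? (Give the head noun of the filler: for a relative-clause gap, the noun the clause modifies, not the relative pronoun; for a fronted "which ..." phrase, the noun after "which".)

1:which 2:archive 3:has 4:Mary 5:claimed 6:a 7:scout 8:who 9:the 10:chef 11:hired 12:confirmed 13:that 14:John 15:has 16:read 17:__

The marked gap is the direct object of "read".
Its filler is the fronted wh-phrase "which archive", at word 2.
(The other dependency links word 7 to a gap after word 11.)

2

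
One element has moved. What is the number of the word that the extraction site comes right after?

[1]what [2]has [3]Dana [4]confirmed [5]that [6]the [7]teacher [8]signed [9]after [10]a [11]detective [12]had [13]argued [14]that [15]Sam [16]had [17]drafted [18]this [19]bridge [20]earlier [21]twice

8

The displaced element is "what" (word 1).
It is linked across 1 clause boundary (that).
It functions as the direct object of "signed", so the gap sits immediately after word 8 ("signed").
Base order: Dana has confirmed that the teacher signed what after a detective had argued that Sam had drafted this bridge earlier twice.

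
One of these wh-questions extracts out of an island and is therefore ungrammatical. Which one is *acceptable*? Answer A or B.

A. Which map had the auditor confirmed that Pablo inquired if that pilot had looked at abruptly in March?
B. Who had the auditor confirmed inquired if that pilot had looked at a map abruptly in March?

B

In A, the wh-phrase is extracted from inside a wh-island (introduced by "if"), which blocks movement.
In B, the extraction path crosses only that-complement boundaries, which are transparent.
So B is grammatical.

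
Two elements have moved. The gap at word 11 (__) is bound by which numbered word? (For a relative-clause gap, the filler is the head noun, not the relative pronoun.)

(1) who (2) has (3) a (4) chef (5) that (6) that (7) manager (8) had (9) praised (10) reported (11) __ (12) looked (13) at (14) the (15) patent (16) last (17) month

The marked gap is the subject of "looked".
Its filler is the fronted wh-phrase "who", at word 1.
(The other dependency links word 4 to a gap after word 9.)

1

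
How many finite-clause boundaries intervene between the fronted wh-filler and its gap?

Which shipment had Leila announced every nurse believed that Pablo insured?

2

"which shipment" is extracted from the object of "insured".
Boundaries crossed, outermost first: [Ø], [that] — 2 in total.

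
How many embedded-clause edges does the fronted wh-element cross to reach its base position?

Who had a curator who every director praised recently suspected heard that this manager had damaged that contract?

1

"who" is extracted from the subject of "heard".
Boundaries crossed, outermost first: [Ø] — 1 in total.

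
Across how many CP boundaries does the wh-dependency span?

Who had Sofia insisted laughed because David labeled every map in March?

"who" is extracted from the subject of "laughed".
Boundaries crossed, outermost first: [Ø] — 1 in total.

1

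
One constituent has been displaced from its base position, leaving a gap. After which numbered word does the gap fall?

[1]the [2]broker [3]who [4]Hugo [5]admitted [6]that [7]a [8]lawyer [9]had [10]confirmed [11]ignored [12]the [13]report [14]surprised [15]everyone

10

The displaced element is "the broker" (word 2).
It is linked across 2 clause boundaries (that → Ø).
It functions as the subject of "ignored", so the gap sits immediately after word 10 ("confirmed").
Base order: Hugo admitted that a lawyer had confirmed the broker ignored the report.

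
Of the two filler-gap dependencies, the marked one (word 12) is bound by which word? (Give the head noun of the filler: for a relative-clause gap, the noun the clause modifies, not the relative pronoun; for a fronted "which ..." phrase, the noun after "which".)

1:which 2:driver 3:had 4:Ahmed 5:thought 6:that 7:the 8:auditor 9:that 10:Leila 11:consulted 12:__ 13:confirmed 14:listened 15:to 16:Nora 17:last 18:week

The marked gap is inside the relative clause, the direct object of "consulted".
Its filler is the head noun "auditor" (via "that"), at word 8.
(The other dependency links word 2 to a gap after word 13.)

8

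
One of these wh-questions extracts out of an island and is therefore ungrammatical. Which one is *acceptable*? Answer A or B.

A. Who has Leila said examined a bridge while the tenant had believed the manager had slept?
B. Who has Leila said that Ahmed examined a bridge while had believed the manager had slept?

In B, the wh-phrase is extracted from inside an adjunct island (introduced by "while"), which blocks movement.
In A, the extraction path crosses only that-complement boundaries, which are transparent.
So A is grammatical.

A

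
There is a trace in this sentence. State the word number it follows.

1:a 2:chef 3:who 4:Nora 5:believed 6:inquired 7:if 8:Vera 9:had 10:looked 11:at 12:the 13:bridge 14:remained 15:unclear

5

The displaced element is "a chef" (word 2).
It is linked across 1 clause boundary (Ø).
It functions as the subject of "inquired", so the gap sits immediately after word 5 ("believed").
Base order: Nora believed a chef inquired if Vera had looked at the bridge.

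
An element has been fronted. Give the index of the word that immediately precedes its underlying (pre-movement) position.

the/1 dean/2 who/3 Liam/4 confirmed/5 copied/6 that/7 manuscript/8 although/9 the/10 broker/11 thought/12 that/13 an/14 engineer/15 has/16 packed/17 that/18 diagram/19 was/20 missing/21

5

The displaced element is "the dean" (word 2).
It is linked across 1 clause boundary (Ø).
It functions as the subject of "copied", so the gap sits immediately after word 5 ("confirmed").
Base order: Liam confirmed that the dean copied that manuscript although the broker thought that an engineer has packed that diagram.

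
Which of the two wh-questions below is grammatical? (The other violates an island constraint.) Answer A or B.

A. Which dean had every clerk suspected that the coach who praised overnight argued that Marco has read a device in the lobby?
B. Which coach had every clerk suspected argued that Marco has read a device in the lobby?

B

In A, the wh-phrase is extracted from inside a complex-NP island (relative clause) (introduced by "who"), which blocks movement.
In B, the extraction path crosses only that-complement boundaries, which are transparent.
So B is grammatical.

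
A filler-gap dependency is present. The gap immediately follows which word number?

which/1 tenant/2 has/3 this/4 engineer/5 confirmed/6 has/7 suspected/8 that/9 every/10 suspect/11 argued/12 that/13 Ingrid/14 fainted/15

6

The displaced element is "which tenant" (word 2).
It is linked across 1 clause boundary (Ø).
It functions as the subject of "suspected", so the gap sits immediately after word 6 ("confirmed").
Base order: This engineer has confirmed that which tenant has suspected that every suspect argued that Ingrid fainted.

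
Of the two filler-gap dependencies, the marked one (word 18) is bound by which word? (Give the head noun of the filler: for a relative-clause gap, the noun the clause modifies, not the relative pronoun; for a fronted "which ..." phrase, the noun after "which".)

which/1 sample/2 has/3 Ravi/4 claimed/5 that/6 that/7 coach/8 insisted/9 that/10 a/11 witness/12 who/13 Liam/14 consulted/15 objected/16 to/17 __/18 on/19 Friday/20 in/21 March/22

The marked gap is the object of the preposition "to" of "objected".
Its filler is the fronted wh-phrase "which sample", at word 2.
(The other dependency links word 12 to a gap after word 15.)

2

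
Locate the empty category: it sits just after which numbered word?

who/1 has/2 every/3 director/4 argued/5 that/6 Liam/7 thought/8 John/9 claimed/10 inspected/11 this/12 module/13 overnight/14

The displaced element is "who" (word 1).
It is linked across 3 clause boundaries (that → Ø → Ø).
It functions as the subject of "inspected", so the gap sits immediately after word 10 ("claimed").
Base order: Every director has argued that Liam thought John claimed who inspected this module overnight.

10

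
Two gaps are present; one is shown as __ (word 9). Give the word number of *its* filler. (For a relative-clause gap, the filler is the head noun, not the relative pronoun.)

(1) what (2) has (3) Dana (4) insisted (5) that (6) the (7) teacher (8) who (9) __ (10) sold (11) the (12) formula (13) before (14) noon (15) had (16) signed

7

The marked gap is inside the relative clause, the subject of "sold".
Its filler is the head noun "teacher" (via "who"), at word 7.
(The other dependency links word 1 to a gap after word 16.)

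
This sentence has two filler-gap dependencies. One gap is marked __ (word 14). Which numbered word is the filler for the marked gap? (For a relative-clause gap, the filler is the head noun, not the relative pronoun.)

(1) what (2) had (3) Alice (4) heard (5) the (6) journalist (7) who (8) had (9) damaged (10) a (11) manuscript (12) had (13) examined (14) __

The marked gap is the direct object of "examined".
Its filler is the fronted wh-phrase "what", at word 1.
(The other dependency links word 6 to a gap after word 7.)

1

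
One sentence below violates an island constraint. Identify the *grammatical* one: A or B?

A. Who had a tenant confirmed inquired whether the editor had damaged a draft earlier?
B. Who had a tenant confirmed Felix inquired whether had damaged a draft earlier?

In B, the wh-phrase is extracted from inside a wh-island (introduced by "whether"), which blocks movement.
In A, the extraction path crosses only that-complement boundaries, which are transparent.
So A is grammatical.

A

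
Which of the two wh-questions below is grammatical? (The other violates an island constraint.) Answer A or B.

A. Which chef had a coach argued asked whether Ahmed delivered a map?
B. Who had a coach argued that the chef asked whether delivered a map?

In B, the wh-phrase is extracted from inside a wh-island (introduced by "whether"), which blocks movement.
In A, the extraction path crosses only that-complement boundaries, which are transparent.
So A is grammatical.

A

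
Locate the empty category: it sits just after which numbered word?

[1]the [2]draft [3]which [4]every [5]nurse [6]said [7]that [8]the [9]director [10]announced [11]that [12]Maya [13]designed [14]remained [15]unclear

13

The displaced element is "the draft" (word 2).
It is linked across 2 clause boundaries (that → that).
It functions as the direct object of "designed", so the gap sits immediately after word 13 ("designed").
Base order: Every nurse said that the director announced that Maya designed the draft.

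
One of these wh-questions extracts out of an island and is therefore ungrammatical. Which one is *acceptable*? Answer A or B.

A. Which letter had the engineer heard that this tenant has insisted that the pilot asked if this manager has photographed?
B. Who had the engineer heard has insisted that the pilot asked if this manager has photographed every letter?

B

In A, the wh-phrase is extracted from inside a wh-island (introduced by "if"), which blocks movement.
In B, the extraction path crosses only that-complement boundaries, which are transparent.
So B is grammatical.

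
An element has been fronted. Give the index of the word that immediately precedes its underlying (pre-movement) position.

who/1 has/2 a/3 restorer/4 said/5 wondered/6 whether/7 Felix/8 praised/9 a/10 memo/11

5

The displaced element is "who" (word 1).
It is linked across 1 clause boundary (Ø).
It functions as the subject of "wondered", so the gap sits immediately after word 5 ("said").
Base order: A restorer has said that who wondered whether Felix praised a memo.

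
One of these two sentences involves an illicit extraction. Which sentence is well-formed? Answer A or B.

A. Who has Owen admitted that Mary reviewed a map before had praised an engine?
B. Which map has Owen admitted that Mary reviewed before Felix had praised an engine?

In A, the wh-phrase is extracted from inside an adjunct island (introduced by "before"), which blocks movement.
In B, the extraction path crosses only that-complement boundaries, which are transparent.
So B is grammatical.

B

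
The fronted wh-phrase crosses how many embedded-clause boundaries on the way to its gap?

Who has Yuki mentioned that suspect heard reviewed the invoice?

2

"who" is extracted from the subject of "reviewed".
Boundaries crossed, outermost first: [Ø], [Ø] — 2 in total.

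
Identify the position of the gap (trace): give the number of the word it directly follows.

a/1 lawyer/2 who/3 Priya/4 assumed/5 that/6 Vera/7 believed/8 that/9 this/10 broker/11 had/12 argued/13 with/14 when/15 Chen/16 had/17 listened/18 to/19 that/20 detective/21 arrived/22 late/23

The displaced element is "a lawyer" (word 2).
It is linked across 2 clause boundaries (that → that).
It functions as the object of the preposition "with" of "argued", so the gap sits immediately after word 14 ("with").
Base order: Priya assumed that Vera believed that this broker had argued with a lawyer when Chen had listened to that detective.

14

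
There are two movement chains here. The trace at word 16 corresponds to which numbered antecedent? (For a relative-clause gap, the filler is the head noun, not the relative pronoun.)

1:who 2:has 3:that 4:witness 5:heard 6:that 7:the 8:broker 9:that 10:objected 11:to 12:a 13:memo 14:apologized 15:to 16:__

1

The marked gap is the object of the preposition "to" of "apologized".
Its filler is the fronted wh-phrase "who", at word 1.
(The other dependency links word 8 to a gap after word 9.)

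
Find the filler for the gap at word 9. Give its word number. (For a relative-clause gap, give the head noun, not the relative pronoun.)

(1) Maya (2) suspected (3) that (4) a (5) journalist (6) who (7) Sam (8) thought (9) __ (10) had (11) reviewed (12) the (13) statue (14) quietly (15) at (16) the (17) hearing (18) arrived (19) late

5

The gap at 9 is the subject of "reviewed", inside a relative clause.
The relative pronoun is "who" (word 6); it is bound by the head noun immediately before it.
Its filler is the head noun "journalist", at word 5.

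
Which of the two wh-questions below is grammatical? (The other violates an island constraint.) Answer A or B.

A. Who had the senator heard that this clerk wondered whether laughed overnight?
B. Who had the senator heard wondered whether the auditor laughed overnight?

B

In A, the wh-phrase is extracted from inside a wh-island (introduced by "whether"), which blocks movement.
In B, the extraction path crosses only that-complement boundaries, which are transparent.
So B is grammatical.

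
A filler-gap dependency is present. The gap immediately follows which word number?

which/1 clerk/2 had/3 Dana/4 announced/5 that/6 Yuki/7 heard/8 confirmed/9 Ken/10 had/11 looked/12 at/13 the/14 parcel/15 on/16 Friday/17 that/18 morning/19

The displaced element is "which clerk" (word 2).
It is linked across 2 clause boundaries (that → Ø).
It functions as the subject of "confirmed", so the gap sits immediately after word 8 ("heard").
Base order: Dana had announced that Yuki heard which clerk confirmed Ken had looked at the parcel on Friday that morning.

8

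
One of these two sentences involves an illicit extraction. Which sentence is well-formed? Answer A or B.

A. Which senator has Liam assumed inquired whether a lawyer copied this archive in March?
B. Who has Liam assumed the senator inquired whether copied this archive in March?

In B, the wh-phrase is extracted from inside a wh-island (introduced by "whether"), which blocks movement.
In A, the extraction path crosses only that-complement boundaries, which are transparent.
So A is grammatical.

A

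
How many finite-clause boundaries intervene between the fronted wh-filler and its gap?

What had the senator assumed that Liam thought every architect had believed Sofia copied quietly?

"what" is extracted from the object of "copied".
Boundaries crossed, outermost first: [that], [Ø], [Ø] — 3 in total.

3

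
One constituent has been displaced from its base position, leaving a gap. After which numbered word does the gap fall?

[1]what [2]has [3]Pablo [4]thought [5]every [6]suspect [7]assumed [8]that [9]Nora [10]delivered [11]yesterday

10

The displaced element is "what" (word 1).
It is linked across 2 clause boundaries (Ø → that).
It functions as the direct object of "delivered", so the gap sits immediately after word 10 ("delivered").
Base order: Pablo has thought every suspect assumed that Nora delivered what yesterday.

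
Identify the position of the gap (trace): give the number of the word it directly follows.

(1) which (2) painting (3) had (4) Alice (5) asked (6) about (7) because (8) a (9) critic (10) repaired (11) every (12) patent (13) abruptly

The displaced element is "which painting" (word 2).
It functions as the object of the preposition "about" of "asked", so the gap sits immediately after word 6 ("about").
Base order: Alice had asked about which painting because a critic repaired every patent abruptly.

6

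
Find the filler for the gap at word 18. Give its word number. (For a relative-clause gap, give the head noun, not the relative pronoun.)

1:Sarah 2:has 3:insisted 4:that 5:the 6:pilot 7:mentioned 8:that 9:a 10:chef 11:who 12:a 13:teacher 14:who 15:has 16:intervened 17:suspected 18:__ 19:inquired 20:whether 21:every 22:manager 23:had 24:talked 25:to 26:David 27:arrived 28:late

10

The gap at 18 is the subject of "inquired", inside a relative clause.
The relative pronoun is "who" (word 11); it is bound by the head noun immediately before it.
Its filler is the head noun "chef", at word 10.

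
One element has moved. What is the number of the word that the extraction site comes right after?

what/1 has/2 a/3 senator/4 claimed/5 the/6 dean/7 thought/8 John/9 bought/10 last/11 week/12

10

The displaced element is "what" (word 1).
It is linked across 2 clause boundaries (Ø → Ø).
It functions as the direct object of "bought", so the gap sits immediately after word 10 ("bought").
Base order: A senator has claimed the dean thought John bought what last week.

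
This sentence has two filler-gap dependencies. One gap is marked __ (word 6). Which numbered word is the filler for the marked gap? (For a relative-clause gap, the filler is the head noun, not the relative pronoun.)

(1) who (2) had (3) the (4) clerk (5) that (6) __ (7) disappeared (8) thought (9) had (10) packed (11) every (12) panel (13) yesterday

The marked gap is inside the relative clause, the subject of "disappeared".
Its filler is the head noun "clerk" (via "that"), at word 4.
(The other dependency links word 1 to a gap after word 8.)

4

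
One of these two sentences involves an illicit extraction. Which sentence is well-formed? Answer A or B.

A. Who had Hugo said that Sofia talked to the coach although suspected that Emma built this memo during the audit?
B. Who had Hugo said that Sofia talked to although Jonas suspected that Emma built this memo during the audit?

B

In A, the wh-phrase is extracted from inside an adjunct island (introduced by "although"), which blocks movement.
In B, the extraction path crosses only that-complement boundaries, which are transparent.
So B is grammatical.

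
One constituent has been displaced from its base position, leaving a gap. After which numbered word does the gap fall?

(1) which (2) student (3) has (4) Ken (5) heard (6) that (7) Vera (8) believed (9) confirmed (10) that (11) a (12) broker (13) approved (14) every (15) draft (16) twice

The displaced element is "which student" (word 2).
It is linked across 2 clause boundaries (that → Ø).
It functions as the subject of "confirmed", so the gap sits immediately after word 8 ("believed").
Base order: Ken has heard that Vera believed that which student confirmed that a broker approved every draft twice.

8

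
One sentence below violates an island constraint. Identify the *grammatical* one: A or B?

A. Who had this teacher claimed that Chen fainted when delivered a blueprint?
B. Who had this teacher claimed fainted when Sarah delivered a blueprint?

In A, the wh-phrase is extracted from inside an adjunct island (introduced by "when"), which blocks movement.
In B, the extraction path crosses only that-complement boundaries, which are transparent.
So B is grammatical.

B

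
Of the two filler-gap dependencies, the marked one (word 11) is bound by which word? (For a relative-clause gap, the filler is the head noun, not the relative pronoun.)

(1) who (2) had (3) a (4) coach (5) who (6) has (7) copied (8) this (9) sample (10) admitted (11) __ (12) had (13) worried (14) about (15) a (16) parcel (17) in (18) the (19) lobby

The marked gap is the subject of "worried".
Its filler is the fronted wh-phrase "who", at word 1.
(The other dependency links word 4 to a gap after word 5.)

1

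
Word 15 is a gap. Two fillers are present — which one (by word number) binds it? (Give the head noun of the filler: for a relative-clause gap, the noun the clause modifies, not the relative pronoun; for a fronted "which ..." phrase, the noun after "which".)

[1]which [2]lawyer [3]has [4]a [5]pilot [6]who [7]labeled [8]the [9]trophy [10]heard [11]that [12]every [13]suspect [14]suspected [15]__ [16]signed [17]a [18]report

The marked gap is the subject of "signed".
Its filler is the fronted wh-phrase "which lawyer", at word 2.
(The other dependency links word 5 to a gap after word 6.)

2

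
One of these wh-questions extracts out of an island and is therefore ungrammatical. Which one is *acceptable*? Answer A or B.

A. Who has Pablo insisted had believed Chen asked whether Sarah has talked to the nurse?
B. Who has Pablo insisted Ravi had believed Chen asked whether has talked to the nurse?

A

In B, the wh-phrase is extracted from inside a wh-island (introduced by "whether"), which blocks movement.
In A, the extraction path crosses only that-complement boundaries, which are transparent.
So A is grammatical.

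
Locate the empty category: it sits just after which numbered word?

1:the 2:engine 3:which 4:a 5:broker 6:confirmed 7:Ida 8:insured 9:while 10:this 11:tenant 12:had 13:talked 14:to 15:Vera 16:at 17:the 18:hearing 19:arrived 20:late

The displaced element is "the engine" (word 2).
It is linked across 1 clause boundary (Ø).
It functions as the direct object of "insured", so the gap sits immediately after word 8 ("insured").
Base order: A broker confirmed Ida insured the engine while this tenant had talked to Vera at the hearing.

8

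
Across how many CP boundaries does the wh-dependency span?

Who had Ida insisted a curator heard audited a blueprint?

2

"who" is extracted from the subject of "audited".
Boundaries crossed, outermost first: [Ø], [Ø] — 2 in total.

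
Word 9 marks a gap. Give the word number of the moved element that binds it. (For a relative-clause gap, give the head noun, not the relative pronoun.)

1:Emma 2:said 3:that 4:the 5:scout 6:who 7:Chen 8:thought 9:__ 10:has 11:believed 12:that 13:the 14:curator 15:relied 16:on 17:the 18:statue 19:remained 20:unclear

The gap at 9 is the subject of "believed", inside a relative clause.
The relative pronoun is "who" (word 6); it is bound by the head noun immediately before it.
Its filler is the head noun "scout", at word 5.

5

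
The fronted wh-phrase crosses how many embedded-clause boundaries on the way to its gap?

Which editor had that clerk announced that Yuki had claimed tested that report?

"which editor" is extracted from the subject of "tested".
Boundaries crossed, outermost first: [that], [Ø] — 2 in total.

2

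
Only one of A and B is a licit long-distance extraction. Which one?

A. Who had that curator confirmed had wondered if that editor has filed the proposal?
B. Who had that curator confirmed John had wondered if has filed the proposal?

A

In B, the wh-phrase is extracted from inside a wh-island (introduced by "if"), which blocks movement.
In A, the extraction path crosses only that-complement boundaries, which are transparent.
So A is grammatical.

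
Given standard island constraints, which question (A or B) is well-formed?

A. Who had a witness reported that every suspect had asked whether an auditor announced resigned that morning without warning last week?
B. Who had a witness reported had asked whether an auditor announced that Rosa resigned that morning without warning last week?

B

In A, the wh-phrase is extracted from inside a wh-island (introduced by "whether"), which blocks movement.
In B, the extraction path crosses only that-complement boundaries, which are transparent.
So B is grammatical.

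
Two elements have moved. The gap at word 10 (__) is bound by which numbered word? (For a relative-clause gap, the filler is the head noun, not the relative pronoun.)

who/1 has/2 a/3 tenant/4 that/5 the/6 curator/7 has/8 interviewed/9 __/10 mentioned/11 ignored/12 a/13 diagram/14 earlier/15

4

The marked gap is inside the relative clause, the direct object of "interviewed".
Its filler is the head noun "tenant" (via "that"), at word 4.
(The other dependency links word 1 to a gap after word 11.)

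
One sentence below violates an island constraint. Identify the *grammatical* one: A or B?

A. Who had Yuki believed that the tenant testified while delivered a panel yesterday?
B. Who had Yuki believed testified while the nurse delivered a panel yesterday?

In A, the wh-phrase is extracted from inside an adjunct island (introduced by "while"), which blocks movement.
In B, the extraction path crosses only that-complement boundaries, which are transparent.
So B is grammatical.

B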